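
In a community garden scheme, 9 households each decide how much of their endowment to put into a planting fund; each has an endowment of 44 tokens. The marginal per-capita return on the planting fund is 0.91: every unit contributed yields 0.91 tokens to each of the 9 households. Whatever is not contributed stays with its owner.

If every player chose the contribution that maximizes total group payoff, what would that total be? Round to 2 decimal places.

3243.24 tokens

Each contributed unit returns 8.190 to the group as a whole (0.91 to each of 9 players), which exceeds 1, so the social optimum is full contribution: group total = 8.190 × 396 = 3243.24.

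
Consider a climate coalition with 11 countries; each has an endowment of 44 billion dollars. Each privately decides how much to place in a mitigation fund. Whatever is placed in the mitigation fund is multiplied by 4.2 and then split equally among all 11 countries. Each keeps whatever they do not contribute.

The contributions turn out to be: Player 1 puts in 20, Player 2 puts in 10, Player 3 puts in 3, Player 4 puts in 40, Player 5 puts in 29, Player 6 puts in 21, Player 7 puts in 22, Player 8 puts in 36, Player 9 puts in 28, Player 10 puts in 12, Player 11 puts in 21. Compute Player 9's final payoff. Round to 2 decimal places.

108.40 billion dollars

Total contributed: 20 + 10 + 3 + 40 + 29 + 21 + 22 + 36 + 28 + 12 + 21 = 242.
Each receives 4.2 × 242 / 11 = 92.40 from the mitigation fund.
Player 9 keeps 44 − 28 = 16, so Player 9's payoff is 16 + 92.40 = 108.40.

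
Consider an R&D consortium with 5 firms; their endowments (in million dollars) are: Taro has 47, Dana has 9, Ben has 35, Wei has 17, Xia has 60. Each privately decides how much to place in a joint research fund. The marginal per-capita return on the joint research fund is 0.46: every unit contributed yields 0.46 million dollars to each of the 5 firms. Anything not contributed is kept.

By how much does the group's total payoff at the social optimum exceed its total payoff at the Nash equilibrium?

The private return per contributed unit is 0.46 < 1 for everyone, so the Nash equilibrium is zero contribution and the group total is Σ E_j = 47 + 9 + 35 + 17 + 60 = 168.
Each contributed unit returns 2.300 to the group, so the social optimum is full contribution by everyone: group total = 2.300 × 168 = 386.40.
Efficiency loss = (2.300 − 1) × 168 = 218.40.

218.40 million dollars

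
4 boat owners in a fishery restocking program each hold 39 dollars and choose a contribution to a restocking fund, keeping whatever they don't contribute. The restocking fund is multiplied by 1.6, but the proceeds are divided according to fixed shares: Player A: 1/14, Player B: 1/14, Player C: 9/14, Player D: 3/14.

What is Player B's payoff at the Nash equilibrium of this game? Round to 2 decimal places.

43.46 dollars

For player j, contributing a unit is worthwhile iff 1.6 × (j's share) ≥ 1, i.e. iff j's share is at least 0.6250.
The only share above 0.6250 is Player C's 9/14, contributing 39; the remaining 3 contribute 0. Total contributed: 39.
Player B keeps 39 and receives 1.6 × 39 × 1/14 = 4.46 from the restocking fund, for a payoff of 43.46.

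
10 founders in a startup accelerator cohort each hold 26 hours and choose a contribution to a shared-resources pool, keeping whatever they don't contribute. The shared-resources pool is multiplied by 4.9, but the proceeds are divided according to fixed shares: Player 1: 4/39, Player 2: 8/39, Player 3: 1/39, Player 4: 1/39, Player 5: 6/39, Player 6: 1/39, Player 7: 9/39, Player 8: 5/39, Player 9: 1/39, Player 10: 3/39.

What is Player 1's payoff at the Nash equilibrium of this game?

Each unit j contributes comes back to j as 4.9 × (j's share), so j prefers to contribute only if that share exceeds 1/4.9 = 0.2041; otherwise keeping the unit dominates.
Player 2 and Player 7 are above the threshold, contributing 26 each; the remaining 8 contribute 0. Total contributed: 52.
Player 1 keeps 26 and receives 4.9 × 52 × 4/39 = 26.13 from the shared-resources pool, for a payoff of 52.13.

52.13 hours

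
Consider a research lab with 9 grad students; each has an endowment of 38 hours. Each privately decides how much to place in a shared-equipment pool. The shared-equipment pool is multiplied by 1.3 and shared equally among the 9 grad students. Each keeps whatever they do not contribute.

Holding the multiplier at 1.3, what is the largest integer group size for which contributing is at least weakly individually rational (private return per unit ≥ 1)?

Private return per unit is 1.3/(group size), which is ≥ 1 whenever the group size is ≤ 1.3.
The largest such integer is 1.

1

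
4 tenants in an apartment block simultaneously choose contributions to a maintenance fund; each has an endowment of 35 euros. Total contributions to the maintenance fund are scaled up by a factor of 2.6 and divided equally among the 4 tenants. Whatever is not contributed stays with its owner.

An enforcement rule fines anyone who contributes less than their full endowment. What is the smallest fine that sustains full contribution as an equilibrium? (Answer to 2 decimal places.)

Given the others contribute fully, the best deviation is to contribute 0 (any partial contribution still incurs the fine and gives up units whose private return 0.6500 is below 1).
Deviating from 35 to 0 saves 35 euros but forfeits the deviator's share of the drop in the maintenance fund: 2.6/4 × 35 = 22.75.
So the deviation gain is 35 − 22.75 = 12.25, and the fine must be at least 12.25 euros to wipe it out.

12.25 euros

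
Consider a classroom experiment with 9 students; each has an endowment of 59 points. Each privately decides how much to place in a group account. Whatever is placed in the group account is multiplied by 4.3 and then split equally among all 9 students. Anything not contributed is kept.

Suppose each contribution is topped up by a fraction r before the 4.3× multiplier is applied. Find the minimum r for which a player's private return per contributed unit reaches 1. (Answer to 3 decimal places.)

1.093

With matching at rate r, one contributed unit becomes (1 + r) in the group account and returns 4.3 × (1 + r) / 9 to the contributor.
Setting this equal to 1: 1 + r = 9/4.3 = 2.0930.
So the minimum matching rate is r = 2.0930 − 1 = 1.093.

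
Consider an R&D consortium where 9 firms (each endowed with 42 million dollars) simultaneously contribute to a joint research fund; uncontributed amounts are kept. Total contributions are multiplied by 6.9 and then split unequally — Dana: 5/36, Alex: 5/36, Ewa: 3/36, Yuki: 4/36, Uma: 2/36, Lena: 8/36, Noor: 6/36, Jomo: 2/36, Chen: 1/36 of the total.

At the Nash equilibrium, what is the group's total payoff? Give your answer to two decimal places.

873.60 million dollars

Player j's private return per contributed unit is 6.9 × (j's share). Contributing is weakly dominant for j when that share is at least 1/6.9 = 0.1449, and contributing 0 is dominant otherwise.
The shares above 0.1449 belong to Lena and Noor, contributing 42 each; the remaining 7 contribute 0. Total contributed: 84.
The joint research fund pays out 6.9 × 84 = 579.60 in total (split across the unequal shares, but the aggregate is all that matters for the group sum).
The 7 free-riders keep 42 each, adding 294. Group total = 294 + 579.60 = 873.60.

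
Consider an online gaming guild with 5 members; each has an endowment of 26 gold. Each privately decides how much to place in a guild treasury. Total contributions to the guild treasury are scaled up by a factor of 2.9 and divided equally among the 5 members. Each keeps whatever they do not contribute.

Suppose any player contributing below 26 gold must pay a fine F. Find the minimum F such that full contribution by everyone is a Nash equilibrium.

Given the others contribute fully, the best deviation is to contribute 0 (any partial contribution still incurs the fine and gives up units whose private return 0.5800 is below 1).
Deviating from 26 to 0 saves 26 gold but forfeits the deviator's share of the drop in the guild treasury: 2.9/5 × 26 = 15.08.
So the deviation gain is 26 − 15.08 = 10.92, and the fine must be at least 10.92 gold to wipe it out.

10.92 gold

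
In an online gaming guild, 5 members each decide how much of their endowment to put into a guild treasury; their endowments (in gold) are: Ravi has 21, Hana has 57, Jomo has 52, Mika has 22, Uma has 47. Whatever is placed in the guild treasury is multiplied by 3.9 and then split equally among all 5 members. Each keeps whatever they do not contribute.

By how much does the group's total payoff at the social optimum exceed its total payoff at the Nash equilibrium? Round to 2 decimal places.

The private return per contributed unit is 3.9/5 = 0.7800 < 1 for every player regardless of endowment, so the Nash equilibrium is zero contribution and the group total is Σ E_j = 21 + 57 + 52 + 22 + 47 = 199.
Each contributed unit returns 3.900 to the group, so the social optimum is full contribution by everyone: group total = 3.900 × 199 = 776.10.
Efficiency loss = (3.900 − 1) × 199 = 577.10.

577.10 gold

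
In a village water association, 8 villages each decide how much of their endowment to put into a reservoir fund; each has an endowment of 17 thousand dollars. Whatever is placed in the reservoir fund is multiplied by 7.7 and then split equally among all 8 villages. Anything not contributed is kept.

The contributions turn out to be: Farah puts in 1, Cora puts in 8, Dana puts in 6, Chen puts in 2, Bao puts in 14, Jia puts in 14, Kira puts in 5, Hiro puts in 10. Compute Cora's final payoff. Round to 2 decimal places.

Total contributed: 1 + 8 + 6 + 2 + 14 + 14 + 5 + 10 = 60.
Each receives 7.7 × 60 / 8 = 57.75 from the reservoir fund.
Cora keeps 17 − 8 = 9, so Cora's payoff is 9 + 57.75 = 66.75.

66.75 thousand dollars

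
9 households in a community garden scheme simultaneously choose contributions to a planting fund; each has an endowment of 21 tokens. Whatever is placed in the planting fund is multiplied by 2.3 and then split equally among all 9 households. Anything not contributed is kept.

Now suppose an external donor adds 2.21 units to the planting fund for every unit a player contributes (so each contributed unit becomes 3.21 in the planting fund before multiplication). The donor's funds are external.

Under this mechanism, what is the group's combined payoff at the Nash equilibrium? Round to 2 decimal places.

189.00 tokens

With the mechanism, a contributed unit returns 2.3 × 3.21 / 9 = 0.8203 per unit of net cost — still below 1 — so contributing 0 remains dominant for every player.
Everyone keeps their endowment and the group total is 9 × 21 = 189.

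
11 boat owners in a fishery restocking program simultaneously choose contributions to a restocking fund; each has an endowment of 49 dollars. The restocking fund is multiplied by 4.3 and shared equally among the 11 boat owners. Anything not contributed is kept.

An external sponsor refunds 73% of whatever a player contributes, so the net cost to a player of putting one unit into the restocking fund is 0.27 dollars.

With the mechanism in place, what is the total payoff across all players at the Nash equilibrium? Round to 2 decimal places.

2711.17 dollars

The effective private return per unit is now (4.3/11) / 0.27 = 1.4478 > 1, so every player's dominant strategy flips to full contribution.
At the Nash equilibrium everyone contributes 49. Group total payoff = 11 × (49 × 0.73 + 4.3 × 49) = 2711.17.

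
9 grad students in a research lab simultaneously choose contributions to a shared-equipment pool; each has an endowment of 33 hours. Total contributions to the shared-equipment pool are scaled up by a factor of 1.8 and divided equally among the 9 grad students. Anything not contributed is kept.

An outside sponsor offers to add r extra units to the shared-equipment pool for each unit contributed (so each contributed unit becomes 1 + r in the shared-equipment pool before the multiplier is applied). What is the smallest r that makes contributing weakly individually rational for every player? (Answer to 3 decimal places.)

With matching at rate r, one contributed unit becomes (1 + r) in the shared-equipment pool and returns 1.8 × (1 + r) / 9 to the contributor.
Setting this equal to 1: 1 + r = 9/1.8 = 5.0000.
So the minimum matching rate is r = 5.0000 − 1 = 4.000.

4.000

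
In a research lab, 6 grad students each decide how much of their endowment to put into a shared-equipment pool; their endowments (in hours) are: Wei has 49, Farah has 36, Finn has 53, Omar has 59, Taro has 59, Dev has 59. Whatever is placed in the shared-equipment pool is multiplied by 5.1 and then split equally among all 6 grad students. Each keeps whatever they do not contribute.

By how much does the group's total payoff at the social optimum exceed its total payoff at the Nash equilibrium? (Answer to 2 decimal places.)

1291.50 hours

The private return per contributed unit is 5.1/6 = 0.8500 < 1 for every player regardless of endowment, so the Nash equilibrium is zero contribution and the group total is Σ E_j = 49 + 36 + 53 + 59 + 59 + 59 = 315.
Each contributed unit returns 5.100 to the group, so the social optimum is full contribution by everyone: group total = 5.100 × 315 = 1606.50.
Efficiency loss = (5.100 − 1) × 315 = 1291.50.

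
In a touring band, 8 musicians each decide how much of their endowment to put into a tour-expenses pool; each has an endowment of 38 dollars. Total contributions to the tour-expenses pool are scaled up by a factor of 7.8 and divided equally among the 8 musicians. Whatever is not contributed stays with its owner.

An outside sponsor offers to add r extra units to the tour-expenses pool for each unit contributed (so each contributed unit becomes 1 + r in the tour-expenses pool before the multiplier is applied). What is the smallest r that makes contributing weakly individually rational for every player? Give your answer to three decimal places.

0.026

With matching at rate r, one contributed unit becomes (1 + r) in the tour-expenses pool and returns 7.8 × (1 + r) / 8 to the contributor.
Setting this equal to 1: 1 + r = 8/7.8 = 1.0256.
So the minimum matching rate is r = 1.0256 − 1 = 0.026.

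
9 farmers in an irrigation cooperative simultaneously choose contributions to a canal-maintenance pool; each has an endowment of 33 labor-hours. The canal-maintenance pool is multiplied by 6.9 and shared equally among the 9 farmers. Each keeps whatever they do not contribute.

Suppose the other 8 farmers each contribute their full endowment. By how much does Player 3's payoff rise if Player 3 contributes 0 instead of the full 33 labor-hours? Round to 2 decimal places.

7.70 labor-hours

Switching from a contribution of 33 to 0 lets Player 3 keep an extra 33 labor-hours, but lowers the canal-maintenance pool by 33, which costs Player 3 their own share of that drop: 6.9/9 × 33 = 25.30.
Net gain = 33 − 25.30 = 7.70. The private return per contributed unit (0.7667) is below 1, so free-riding is indeed the best response regardless of what the others do.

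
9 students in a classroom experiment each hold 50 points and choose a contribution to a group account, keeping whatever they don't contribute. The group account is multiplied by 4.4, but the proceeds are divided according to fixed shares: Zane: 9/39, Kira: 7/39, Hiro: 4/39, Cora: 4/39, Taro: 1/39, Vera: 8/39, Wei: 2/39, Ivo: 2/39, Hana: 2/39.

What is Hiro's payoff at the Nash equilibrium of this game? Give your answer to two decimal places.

72.56 points

Each unit j contributes comes back to j as 4.4 × (j's share), so j prefers to contribute only if that share exceeds 1/4.4 = 0.2273; otherwise keeping the unit dominates.
Only Zane (9/39) clears that bar, contributing 50; the remaining 8 contribute 0. Total contributed: 50.
Hiro keeps 50 and receives 4.4 × 50 × 4/39 = 22.56 from the group account, for a payoff of 72.56.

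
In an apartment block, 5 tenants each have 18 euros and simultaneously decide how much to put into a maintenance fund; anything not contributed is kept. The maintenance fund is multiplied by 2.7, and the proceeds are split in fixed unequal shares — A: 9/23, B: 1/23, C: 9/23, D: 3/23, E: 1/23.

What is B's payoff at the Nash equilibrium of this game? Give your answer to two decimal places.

For player j, contributing a unit is worthwhile iff 2.7 × (j's share) ≥ 1, i.e. iff j's share is at least 0.3704.
A and C are above the threshold, contributing 18 each; the remaining 3 contribute 0. Total contributed: 36.
B keeps 18 and receives 2.7 × 36 × 1/23 = 4.23 from the maintenance fund, for a payoff of 22.23.

22.23 euros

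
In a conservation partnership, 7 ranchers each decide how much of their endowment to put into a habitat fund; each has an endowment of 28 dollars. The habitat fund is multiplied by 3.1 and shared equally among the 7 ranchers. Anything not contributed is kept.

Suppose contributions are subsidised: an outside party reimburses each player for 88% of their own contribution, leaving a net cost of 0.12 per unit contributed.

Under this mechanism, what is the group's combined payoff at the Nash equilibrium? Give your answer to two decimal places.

Under the mechanism each unit contributed yields (3.1/7) / 0.12 = 3.6905 back to its contributor per unit of net cost, which exceeds 1, making full contribution the dominant choice for everyone.
So the Nash equilibrium is full contribution by all 7; the group earns 7 × (28 × 0.88 + 3.1 × 28) = 780.08.

780.08 dollars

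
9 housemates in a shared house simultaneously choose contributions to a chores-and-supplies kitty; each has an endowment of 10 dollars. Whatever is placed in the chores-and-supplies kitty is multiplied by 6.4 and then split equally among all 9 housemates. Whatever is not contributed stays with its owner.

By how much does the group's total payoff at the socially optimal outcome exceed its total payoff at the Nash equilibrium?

Each contributed unit returns 6.4/9 = 0.7111 to its contributor — below 1 — so contributing 0 is dominant for every player. At the Nash equilibrium everyone keeps their 10, and the group total is 9 × 10 = 90.
Each contributed unit returns 6.400 to the group as a whole (0.7111 to each of 9 players), which exceeds 1, so the social optimum is full contribution: group total = 6.400 × 90 = 576.00.
Efficiency loss = 576.00 − 90 = 486.00.

486.00 dollars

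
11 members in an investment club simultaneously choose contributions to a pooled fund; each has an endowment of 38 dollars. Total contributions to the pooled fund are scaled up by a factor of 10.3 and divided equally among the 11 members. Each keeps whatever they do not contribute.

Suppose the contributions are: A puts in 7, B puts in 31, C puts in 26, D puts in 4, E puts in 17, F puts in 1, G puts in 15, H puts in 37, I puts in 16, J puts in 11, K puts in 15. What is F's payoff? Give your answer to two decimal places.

205.55 dollars

Total contributed: 7 + 31 + 26 + 4 + 17 + 1 + 15 + 37 + 16 + 11 + 15 = 180.
Each receives 10.3 × 180 / 11 = 168.55 from the pooled fund.
F keeps 38 − 1 = 37, so F's payoff is 37 + 168.55 = 205.55.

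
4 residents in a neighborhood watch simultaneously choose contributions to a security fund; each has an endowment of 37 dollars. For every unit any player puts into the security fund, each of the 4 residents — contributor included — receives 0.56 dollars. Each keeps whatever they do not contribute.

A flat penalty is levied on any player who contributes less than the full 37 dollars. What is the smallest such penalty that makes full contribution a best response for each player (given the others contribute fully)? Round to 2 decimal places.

16.28 dollars

Given the others contribute fully, the best deviation is to contribute 0 (any partial contribution still incurs the fine and gives up units whose private return 0.56 is below 1).
Deviating from 37 to 0 saves 37 dollars but forfeits the deviator's share of the drop in the security fund: 0.56 × 37 = 20.72.
So the deviation gain is 37 − 20.72 = 16.28, and the fine must be at least 16.28 dollars to wipe it out.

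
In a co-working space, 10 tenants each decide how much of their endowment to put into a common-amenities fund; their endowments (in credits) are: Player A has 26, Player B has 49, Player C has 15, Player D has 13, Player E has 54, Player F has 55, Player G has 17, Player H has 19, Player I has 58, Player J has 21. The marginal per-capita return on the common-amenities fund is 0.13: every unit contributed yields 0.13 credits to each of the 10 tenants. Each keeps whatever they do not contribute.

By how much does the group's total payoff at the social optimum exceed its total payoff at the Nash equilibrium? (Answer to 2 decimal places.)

The private return per contributed unit is 0.13 < 1 for everyone, so the Nash equilibrium is zero contribution and the group total is Σ E_j = 26 + 49 + 15 + 13 + 54 + 55 + 17 + 19 + 58 + 21 = 327.
Each contributed unit returns 1.300 to the group, so the social optimum is full contribution by everyone: group total = 1.300 × 327 = 425.10.
Efficiency loss = (1.300 − 1) × 327 = 98.10.

98.10 credits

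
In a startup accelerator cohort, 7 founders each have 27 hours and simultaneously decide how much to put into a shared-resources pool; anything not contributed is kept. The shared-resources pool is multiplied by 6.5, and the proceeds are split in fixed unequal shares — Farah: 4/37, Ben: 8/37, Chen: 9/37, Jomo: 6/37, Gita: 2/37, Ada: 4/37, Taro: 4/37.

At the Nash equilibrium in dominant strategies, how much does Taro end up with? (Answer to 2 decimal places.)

Player j's private return per contributed unit is 6.5 × (j's share). Contributing is weakly dominant for j when that share is at least 1/6.5 = 0.1538, and contributing 0 is dominant otherwise.
Ben, Chen and Jomo clear that bar, contributing 27 each; the remaining 4 contribute 0. Total contributed: 81.
Taro keeps 27 and receives 6.5 × 81 × 4/37 = 56.92 from the shared-resources pool, for a payoff of 83.92.

83.92 hours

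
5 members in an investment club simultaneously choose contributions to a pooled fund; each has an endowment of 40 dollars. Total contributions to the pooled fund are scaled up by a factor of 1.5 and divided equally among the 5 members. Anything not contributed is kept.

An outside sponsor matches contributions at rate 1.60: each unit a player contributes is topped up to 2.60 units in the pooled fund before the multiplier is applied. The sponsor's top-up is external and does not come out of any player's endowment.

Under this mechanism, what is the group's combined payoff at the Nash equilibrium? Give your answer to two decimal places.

200.00 dollars

The effective private return is 1.5 × 2.60 / 5 = 0.7800, which is still under 1, so the mechanism doesn't change anyone's dominant strategy: zero contribution.
Everyone keeps their endowment and the group total is 5 × 40 = 200.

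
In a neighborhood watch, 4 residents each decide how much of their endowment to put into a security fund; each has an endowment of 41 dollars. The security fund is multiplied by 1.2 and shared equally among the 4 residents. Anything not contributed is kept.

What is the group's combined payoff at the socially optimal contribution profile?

196.80 dollars

Each contributed unit returns 1.200 to the group as a whole (0.3000 to each of 4 players), which exceeds 1, so the social optimum is full contribution: group total = 1.200 × 164 = 196.80.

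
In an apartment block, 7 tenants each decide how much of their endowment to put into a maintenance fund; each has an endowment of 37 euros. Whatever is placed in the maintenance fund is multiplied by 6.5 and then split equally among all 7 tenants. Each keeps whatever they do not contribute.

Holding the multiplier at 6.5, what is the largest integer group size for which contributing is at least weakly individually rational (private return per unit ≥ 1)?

Private return per unit is 6.5/(group size), which is ≥ 1 whenever the group size is ≤ 6.5.
The largest such integer is 6.

6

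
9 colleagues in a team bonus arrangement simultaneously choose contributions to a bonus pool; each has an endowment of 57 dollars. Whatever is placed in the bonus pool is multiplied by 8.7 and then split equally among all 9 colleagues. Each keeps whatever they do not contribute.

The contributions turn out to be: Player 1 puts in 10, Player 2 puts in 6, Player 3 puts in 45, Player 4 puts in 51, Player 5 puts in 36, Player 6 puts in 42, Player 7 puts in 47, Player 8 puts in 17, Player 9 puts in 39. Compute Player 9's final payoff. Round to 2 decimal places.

301.23 dollars

Total contributed: 10 + 6 + 45 + 51 + 36 + 42 + 47 + 17 + 39 = 293.
Each receives 8.7 × 293 / 9 = 283.23 from the bonus pool.
Player 9 keeps 57 − 39 = 18, so Player 9's payoff is 18 + 283.23 = 301.23.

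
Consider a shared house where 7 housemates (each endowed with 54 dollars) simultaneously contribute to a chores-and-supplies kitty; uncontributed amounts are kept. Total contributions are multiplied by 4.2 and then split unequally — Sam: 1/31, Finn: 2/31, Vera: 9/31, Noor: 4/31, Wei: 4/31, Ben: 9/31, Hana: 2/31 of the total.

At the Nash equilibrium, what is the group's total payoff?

723.60 dollars

Each unit j contributes comes back to j as 4.2 × (j's share), so j prefers to contribute only if that share exceeds 1/4.2 = 0.2381; otherwise keeping the unit dominates.
Vera and Ben clear that bar, contributing 54 each; the remaining 5 contribute 0. Total contributed: 108.
The chores-and-supplies kitty pays out 4.2 × 108 = 453.60 in total (split across the unequal shares, but the aggregate is all that matters for the group sum).
The 5 free-riders keep 54 each, adding 270. Group total = 270 + 453.60 = 723.60.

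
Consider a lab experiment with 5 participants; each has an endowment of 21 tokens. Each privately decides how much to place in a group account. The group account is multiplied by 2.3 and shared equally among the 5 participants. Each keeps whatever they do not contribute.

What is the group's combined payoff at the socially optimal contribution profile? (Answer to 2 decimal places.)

Each contributed unit returns 2.300 to the group as a whole (0.4600 to each of 5 players), which exceeds 1, so the social optimum is full contribution: group total = 2.300 × 105 = 241.50.

241.50 tokens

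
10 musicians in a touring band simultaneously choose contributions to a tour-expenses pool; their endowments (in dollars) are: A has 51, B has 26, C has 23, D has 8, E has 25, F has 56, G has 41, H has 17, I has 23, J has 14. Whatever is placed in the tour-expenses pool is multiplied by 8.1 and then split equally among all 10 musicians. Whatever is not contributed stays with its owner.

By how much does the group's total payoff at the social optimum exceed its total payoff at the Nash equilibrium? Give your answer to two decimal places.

The private return per contributed unit is 8.1/10 = 0.8100 < 1 for every player regardless of endowment, so the Nash equilibrium is zero contribution and the group total is Σ E_j = 51 + 26 + 23 + 8 + 25 + 56 + 41 + 17 + 23 + 14 = 284.
Each contributed unit returns 8.100 to the group, so the social optimum is full contribution by everyone: group total = 8.100 × 284 = 2300.40.
Efficiency loss = (8.100 − 1) × 284 = 2016.40.

2016.40 dollars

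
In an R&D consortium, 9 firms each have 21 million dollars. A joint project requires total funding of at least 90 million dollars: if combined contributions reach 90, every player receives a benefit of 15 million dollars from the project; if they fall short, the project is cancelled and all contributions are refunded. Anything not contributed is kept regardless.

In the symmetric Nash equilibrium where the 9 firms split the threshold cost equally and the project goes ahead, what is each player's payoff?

Equal share of the threshold: 90/9 = 10.
At this profile no one gains by cutting their contribution: any cut drops the total below 90, the project is cancelled, contributions are refunded, and the deviator ends with 21, which is less than 21 − 10 + 15 = 26. Contributing more than 10 just wastes the excess. So contributing exactly 10 is a best response.
Each player's payoff: 21 − 10 + 15 = 26.

26 million dollars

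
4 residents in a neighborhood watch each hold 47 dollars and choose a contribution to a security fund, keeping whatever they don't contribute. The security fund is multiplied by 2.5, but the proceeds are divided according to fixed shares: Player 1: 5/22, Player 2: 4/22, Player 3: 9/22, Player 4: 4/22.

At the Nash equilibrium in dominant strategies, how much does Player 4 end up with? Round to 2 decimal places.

68.36 dollars

For player j, contributing a unit is worthwhile iff 2.5 × (j's share) ≥ 1, i.e. iff j's share is at least 0.4000.
Only Player 3 (9/22) clears that bar, contributing 47; the remaining 3 contribute 0. Total contributed: 47.
Player 4 keeps 47 and receives 2.5 × 47 × 4/22 = 21.36 from the security fund, for a payoff of 68.36.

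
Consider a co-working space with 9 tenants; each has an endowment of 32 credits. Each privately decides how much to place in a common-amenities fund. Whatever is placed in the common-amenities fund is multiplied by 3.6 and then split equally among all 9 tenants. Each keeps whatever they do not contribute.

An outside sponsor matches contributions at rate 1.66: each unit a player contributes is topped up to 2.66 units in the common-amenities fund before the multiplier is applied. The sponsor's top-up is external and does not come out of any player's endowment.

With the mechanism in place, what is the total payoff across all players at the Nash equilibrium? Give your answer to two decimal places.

The effective private return per unit is now 3.6 × 2.66 / 9 = 1.0640 > 1, so every player's dominant strategy flips to full contribution.
So the Nash equilibrium is full contribution by all 9; the group earns 3.6 × 2.66 × 288 = 2757.89.

2757.89 credits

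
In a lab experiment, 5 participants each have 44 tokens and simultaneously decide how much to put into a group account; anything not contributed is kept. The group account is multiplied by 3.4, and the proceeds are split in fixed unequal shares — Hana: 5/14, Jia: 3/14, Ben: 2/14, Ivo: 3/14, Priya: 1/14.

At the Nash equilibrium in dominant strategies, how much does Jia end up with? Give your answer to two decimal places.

Player j's private return per contributed unit is 3.4 × (j's share). Contributing is weakly dominant for j when that share is at least 1/3.4 = 0.2941, and contributing 0 is dominant otherwise.
Only Hana (5/14) clears that bar, contributing 44; the remaining 4 contribute 0. Total contributed: 44.
Jia keeps 44 and receives 3.4 × 44 × 3/14 = 32.06 from the group account, for a payoff of 76.06.

76.06 tokens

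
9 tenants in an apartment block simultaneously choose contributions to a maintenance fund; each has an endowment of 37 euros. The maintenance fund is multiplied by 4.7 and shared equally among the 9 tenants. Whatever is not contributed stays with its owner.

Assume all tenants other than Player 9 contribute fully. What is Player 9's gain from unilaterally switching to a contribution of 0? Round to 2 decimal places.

Switching from a contribution of 37 to 0 lets Player 9 keep an extra 37 euros, but lowers the maintenance fund by 37, which costs Player 9 their own share of that drop: 4.7/9 × 37 = 19.32.
Net gain = 37 − 19.32 = 17.68. The private return per contributed unit (0.5222) is below 1, so free-riding is indeed the best response regardless of what the others do.

17.68 euros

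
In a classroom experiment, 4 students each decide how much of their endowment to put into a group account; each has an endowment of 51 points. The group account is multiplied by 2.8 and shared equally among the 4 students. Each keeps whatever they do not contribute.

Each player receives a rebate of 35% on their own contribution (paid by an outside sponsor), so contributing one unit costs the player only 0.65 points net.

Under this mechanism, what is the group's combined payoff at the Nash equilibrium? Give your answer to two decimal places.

642.60 points

The effective private return per unit is now (2.8/4) / 0.65 = 1.0769 > 1, so every player's dominant strategy flips to full contribution.
So the Nash equilibrium is full contribution by all 4; the group earns 4 × (51 × 0.35 + 2.8 × 51) = 642.60.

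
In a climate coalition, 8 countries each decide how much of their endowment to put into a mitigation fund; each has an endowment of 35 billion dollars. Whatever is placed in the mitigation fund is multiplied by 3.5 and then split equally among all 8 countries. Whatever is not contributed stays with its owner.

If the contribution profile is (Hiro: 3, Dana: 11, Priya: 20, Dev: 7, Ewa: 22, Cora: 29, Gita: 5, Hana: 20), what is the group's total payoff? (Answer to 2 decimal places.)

572.50 billion dollars

Total contributed: 3 + 11 + 20 + 7 + 22 + 29 + 5 + 20 = 117; total kept: 8 × 35 − 117 = 163.
The mitigation fund pays out 3.5 × 117 = 409.50 in aggregate.
Group total = 163 + 409.50 = 572.50.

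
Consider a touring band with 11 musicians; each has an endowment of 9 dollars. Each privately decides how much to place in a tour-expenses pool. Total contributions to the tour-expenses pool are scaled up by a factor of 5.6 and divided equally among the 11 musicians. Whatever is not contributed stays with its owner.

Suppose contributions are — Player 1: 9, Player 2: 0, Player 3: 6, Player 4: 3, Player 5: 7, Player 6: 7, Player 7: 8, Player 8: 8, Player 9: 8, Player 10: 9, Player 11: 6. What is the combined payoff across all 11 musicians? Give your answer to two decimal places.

425.60 dollars

Total contributed: 9 + 0 + 6 + 3 + 7 + 7 + 8 + 8 + 8 + 9 + 6 = 71; total kept: 11 × 9 − 71 = 28.
The tour-expenses pool pays out 5.6 × 71 = 397.60 in aggregate.
Group total = 28 + 397.60 = 425.60.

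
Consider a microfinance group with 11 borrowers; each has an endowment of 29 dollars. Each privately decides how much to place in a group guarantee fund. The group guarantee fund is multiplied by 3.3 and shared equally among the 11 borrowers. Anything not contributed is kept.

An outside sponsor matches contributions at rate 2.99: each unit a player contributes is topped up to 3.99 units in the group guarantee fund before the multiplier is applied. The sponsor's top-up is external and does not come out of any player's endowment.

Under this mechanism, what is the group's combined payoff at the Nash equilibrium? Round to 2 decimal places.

4200.27 dollars

With the mechanism, a contributed unit returns 3.3 × 3.99 / 11 = 1.1970 per unit of net cost to the contributor — now above 1 — so contributing fully is weakly dominant for every player.
So the Nash equilibrium is full contribution by all 11; the group earns 3.3 × 3.99 × 319 = 4200.27.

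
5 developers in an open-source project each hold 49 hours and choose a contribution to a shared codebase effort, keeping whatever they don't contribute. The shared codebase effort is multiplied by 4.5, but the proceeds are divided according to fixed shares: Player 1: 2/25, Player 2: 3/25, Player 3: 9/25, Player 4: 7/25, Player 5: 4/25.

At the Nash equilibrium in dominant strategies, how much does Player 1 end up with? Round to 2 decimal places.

For player j, contributing a unit is worthwhile iff 4.5 × (j's share) ≥ 1, i.e. iff j's share is at least 0.2222.
The shares above 0.2222 belong to Player 3 and Player 4, contributing 49 each; the remaining 3 contribute 0. Total contributed: 98.
Player 1 keeps 49 and receives 4.5 × 98 × 2/25 = 35.28 from the shared codebase effort, for a payoff of 84.28.

84.28 hours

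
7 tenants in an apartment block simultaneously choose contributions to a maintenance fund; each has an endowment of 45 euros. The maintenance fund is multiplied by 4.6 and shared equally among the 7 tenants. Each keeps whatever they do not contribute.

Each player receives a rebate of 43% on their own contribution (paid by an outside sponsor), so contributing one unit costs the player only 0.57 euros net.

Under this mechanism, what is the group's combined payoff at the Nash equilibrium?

1584.45 euros

Under the mechanism each unit contributed yields (4.6/7) / 0.57 = 1.1529 back to its contributor per unit of net cost, which exceeds 1, making full contribution the dominant choice for everyone.
So the Nash equilibrium is full contribution by all 7; the group earns 7 × (45 × 0.43 + 4.6 × 45) = 1584.45.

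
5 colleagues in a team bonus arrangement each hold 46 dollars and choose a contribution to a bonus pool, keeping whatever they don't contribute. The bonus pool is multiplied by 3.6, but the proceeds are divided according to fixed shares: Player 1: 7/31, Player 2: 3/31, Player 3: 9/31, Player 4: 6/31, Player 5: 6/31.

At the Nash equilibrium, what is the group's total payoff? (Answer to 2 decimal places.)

349.60 dollars

Player j's private return per contributed unit is 3.6 × (j's share). Contributing is weakly dominant for j when that share is at least 1/3.6 = 0.2778, and contributing 0 is dominant otherwise.
Only Player 3 (9/31) clears that bar, contributing 46; the remaining 4 contribute 0. Total contributed: 46.
The bonus pool pays out 3.6 × 46 = 165.60 in total (split across the unequal shares, but the aggregate is all that matters for the group sum).
The 4 free-riders keep 46 each, adding 184. Group total = 184 + 165.60 = 349.60.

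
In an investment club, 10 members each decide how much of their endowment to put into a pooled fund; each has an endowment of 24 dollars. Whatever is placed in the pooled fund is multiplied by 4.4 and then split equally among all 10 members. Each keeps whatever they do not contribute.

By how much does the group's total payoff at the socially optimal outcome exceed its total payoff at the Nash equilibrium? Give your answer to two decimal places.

Each contributed unit returns 4.4/10 = 0.4400 to its contributor — below 1 — so contributing 0 is dominant for every player. At the Nash equilibrium everyone keeps their 24, and the group total is 10 × 24 = 240.
Each contributed unit returns 4.400 to the group as a whole (0.4400 to each of 10 players), which exceeds 1, so the social optimum is full contribution: group total = 4.400 × 240 = 1056.00.
Efficiency loss = 1056.00 − 240 = 816.00.

816.00 dollars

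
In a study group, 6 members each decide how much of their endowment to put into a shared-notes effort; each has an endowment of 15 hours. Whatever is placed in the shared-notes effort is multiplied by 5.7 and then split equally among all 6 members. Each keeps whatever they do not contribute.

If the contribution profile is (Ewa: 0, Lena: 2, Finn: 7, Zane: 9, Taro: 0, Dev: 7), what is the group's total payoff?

Total contributed: 0 + 2 + 7 + 9 + 0 + 7 = 25; total kept: 6 × 15 − 25 = 65.
The shared-notes effort pays out 5.7 × 25 = 142.50 in aggregate.
Group total = 65 + 142.50 = 207.50.

207.50 hours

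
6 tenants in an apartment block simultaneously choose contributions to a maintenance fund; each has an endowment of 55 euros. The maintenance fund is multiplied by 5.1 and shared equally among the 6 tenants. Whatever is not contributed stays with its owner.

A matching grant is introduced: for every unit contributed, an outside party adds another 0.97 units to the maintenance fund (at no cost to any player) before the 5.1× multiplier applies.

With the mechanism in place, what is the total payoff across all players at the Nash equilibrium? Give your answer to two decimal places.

3315.51 euros

The effective private return per unit is now 5.1 × 1.97 / 6 = 1.6745 > 1, so every player's dominant strategy flips to full contribution.
So the Nash equilibrium is full contribution by all 6; the group earns 5.1 × 1.97 × 330 = 3315.51.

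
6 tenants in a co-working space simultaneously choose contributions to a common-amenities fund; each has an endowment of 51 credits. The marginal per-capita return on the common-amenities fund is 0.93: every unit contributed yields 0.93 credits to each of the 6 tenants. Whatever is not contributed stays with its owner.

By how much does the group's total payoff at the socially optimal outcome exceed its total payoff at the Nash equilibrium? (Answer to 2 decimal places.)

1401.48 credits

The private return per contributed unit is 0.93 < 1, so contributing 0 is dominant for every player. At the Nash equilibrium everyone keeps their 51, and the group total is 6 × 51 = 306.
Each contributed unit returns 5.580 to the group as a whole (0.93 to each of 6 players), which exceeds 1, so the social optimum is full contribution: group total = 5.580 × 306 = 1707.48.
Efficiency loss = 1707.48 − 306 = 1401.48.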